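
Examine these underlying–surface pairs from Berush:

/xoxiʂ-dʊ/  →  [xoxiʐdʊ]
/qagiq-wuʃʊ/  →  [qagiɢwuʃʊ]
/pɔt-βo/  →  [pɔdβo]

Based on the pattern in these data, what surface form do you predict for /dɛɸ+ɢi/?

The data show regressive voicing assimilation: /ʂ/ → [ʐ] before /d/; /q/ → [ɢ] before /w/; /t/ → [d] before /β/. In each pair only voicing changes, matching the following consonant, while place and manner stay constant.
The rule targets /ɸ/ (voiceless bilabial fricative), which sits before the trigger /ɢ/ (voiced).
The voiced bilabial fricative is [β], so /ɸ/ → [β].

[dɛβɢi]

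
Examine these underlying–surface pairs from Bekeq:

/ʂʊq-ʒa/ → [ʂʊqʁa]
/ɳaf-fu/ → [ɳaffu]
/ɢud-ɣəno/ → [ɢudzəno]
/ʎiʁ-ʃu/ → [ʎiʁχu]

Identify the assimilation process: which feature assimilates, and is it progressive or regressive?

progressive place assimilation

The segment that alternates is /ʒ/, which surfaces as [ʁ] when adjacent to /q/.
/ʒ/ is postalveolar while /q/ is uvular; the output [ʁ] is uvular, matching the trigger — so the feature that spreads is place.
Manner and voice are unchanged, so the assimilation is partial, not total.
The same holds elsewhere in the data: /ɣ/ → [z] after /d/ (velar → alveolar, matching alveolar); /ʃ/ → [χ] after /ʁ/ (postalveolar → uvular, matching uvular) — only place changes, and always toward the preceding segment.
Nothing changes in [ɳaffu]: there the adjacent consonants already agree in place (/f/ and /f/ are both labiodental), so this form is consistent with the same rule.
The trigger is the preceding segment, so the direction is progressive (perseverative).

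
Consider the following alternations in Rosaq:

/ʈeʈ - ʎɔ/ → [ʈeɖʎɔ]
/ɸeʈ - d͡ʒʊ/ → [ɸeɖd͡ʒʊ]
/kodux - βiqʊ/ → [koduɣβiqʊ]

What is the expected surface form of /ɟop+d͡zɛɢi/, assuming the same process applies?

[ɟobd͡zɛɢi]

The data show regressive voicing assimilation: /ʈ/ → [ɖ] before /ʎ/; /ʈ/ → [ɖ] before /d͡ʒ/; /x/ → [ɣ] before /β/. In each pair only voicing changes, matching the following consonant, while place and manner stay constant.
The rule targets /p/ (voiceless bilabial stop), which sits before the trigger /d͡z/ (voiced).
Changing only its voicing to voiced gives [b] — the voiced bilabial stop.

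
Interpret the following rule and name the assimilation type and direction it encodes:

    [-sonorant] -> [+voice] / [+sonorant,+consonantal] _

progressive voicing assimilation

The structural change is [+voice], and the conditioning segment [+sonorant,+consonantal] (a sonorant consonant) is itself voiced, so the target comes to share the voicing of its neighbour — voicing assimilation.
The conditioning segment sits to the left of the focus bar, meaning the trigger precedes the segment that changes — progressive assimilation.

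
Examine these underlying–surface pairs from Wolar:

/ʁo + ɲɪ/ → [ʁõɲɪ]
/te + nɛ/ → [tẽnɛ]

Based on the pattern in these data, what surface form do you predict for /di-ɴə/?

[dĩɴə]

The data show regressive nasality assimilation (vowel nasalisation): /o/ → [õ] before /ɲ/; /e/ → [ẽ] before /n/ — a vowel is nasalised by an immediately following nasal consonant.
/i/ sits next to the nasal /ɴ/ and is therefore nasalised to [ĩ].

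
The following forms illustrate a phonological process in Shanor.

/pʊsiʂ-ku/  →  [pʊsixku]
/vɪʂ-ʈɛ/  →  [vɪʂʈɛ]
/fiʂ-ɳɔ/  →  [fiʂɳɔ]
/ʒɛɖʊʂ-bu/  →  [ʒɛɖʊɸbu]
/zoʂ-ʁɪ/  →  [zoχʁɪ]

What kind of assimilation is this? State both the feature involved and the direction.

regressive place assimilation

Comparing underlying and surface forms, /ʂ/ → [x] is the alternation; the neighbouring /k/ is constant.
/ʂ/ is retroflex while /k/ is velar; the output [x] is velar, matching the trigger — so the feature that spreads is place.
Manner and voice are unchanged, so the assimilation is partial, not total.
The other alternating forms pattern the same way: /ʂ/ → [ɸ] before /b/ (retroflex → bilabial, matching bilabial); /ʂ/ → [χ] before /ʁ/ (retroflex → uvular, matching uvular) — only place changes, and always toward the following segment.
Nothing changes in [vɪʂʈɛ], [fiʂɳɔ]: there the adjacent consonants already agree in place (/ʂ/ and /ʈ/ are both retroflex; /ʂ/ and /ɳ/ are both retroflex), so these forms are consistent with the same rule.
Since the segment that changes precedes the conditioning segment, the assimilation is regressive.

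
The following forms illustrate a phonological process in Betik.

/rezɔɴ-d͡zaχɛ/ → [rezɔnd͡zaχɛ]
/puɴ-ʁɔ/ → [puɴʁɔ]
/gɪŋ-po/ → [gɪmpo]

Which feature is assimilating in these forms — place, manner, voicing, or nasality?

The segment that alternates is /ɴ/, which surfaces as [n] when adjacent to /d͡z/.
/ɴ/ is uvular while /d͡z/ is alveolar; the output [n] is alveolar, matching the trigger — so the feature that spreads is place.
The same holds elsewhere in the data: /ŋ/ → [m] before /p/ (velar → bilabial, matching bilabial) — only place changes, and always toward the following segment.
Nothing changes in [puɴʁɔ]: there the adjacent consonants already agree in place (/ɴ/ and /ʁ/ are both uvular), so this form is consistent with the same rule.

place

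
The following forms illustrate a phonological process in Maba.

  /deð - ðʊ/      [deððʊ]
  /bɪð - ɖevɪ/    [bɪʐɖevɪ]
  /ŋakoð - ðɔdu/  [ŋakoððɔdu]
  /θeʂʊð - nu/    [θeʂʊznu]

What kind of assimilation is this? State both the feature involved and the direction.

regressive place assimilation

Underlying /ð/ is realised as [ʐ] next to /ɖ/; /ɖ/ itself does not change.
/ð/ is dental while /ɖ/ is retroflex; the output [ʐ] is retroflex, matching the trigger — so the feature that spreads is place.
Manner and voice are unchanged, so the assimilation is partial, not total.
The same holds elsewhere in the data: /ð/ → [z] before /n/ (dental → alveolar, matching alveolar) — only place changes, and always toward the following segment.
No alternation appears in [deððʊ], [ŋakoððɔdu]: there the adjacent consonants already agree in place (/ð/ and /ð/ are both dental; /ð/ and /ð/ are both dental), so these forms are consistent with the same rule.
Since the segment that changes precedes the conditioning segment, the assimilation is regressive.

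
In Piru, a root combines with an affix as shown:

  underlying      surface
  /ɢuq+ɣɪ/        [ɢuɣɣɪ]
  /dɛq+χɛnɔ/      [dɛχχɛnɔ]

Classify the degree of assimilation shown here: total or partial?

total assimilation

Comparing underlying and surface forms, /q/ → [ɣ] is the alternation; the neighbouring /ɣ/ is constant.
The output [ɣ] is identical to the trigger /ɣ/ — every feature (place, manner, voicing) has been copied — so this is total assimilation.
The remaining alternation confirms this: /q/ → [χ] before /χ/ — in each case the output is a copy of the following consonant.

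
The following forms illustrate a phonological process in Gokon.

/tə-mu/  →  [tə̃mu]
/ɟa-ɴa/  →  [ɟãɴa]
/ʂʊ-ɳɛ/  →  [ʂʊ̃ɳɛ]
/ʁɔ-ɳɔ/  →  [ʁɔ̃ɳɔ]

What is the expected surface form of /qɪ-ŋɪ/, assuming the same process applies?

The data show regressive nasality assimilation (vowel nasalisation): /ə/ → [ə̃] before /m/; /a/ → [ã] before /ɴ/; /ʊ/ → [ʊ̃] before /ɳ/; /ɔ/ → [ɔ̃] before /ɳ/ — a vowel is nasalised by an immediately following nasal consonant.
/ɪ/ sits next to the nasal /ŋ/ and is therefore nasalised to [ɪ̃].

[qɪ̃ŋɪ]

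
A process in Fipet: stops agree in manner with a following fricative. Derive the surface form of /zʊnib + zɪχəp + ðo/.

[zʊniβzɪχəɸðo]

The rule targets /b/ (voiced bilabial stop), which sits before the trigger /z/ (fricative).
The voiced bilabial fricative is [β], so /b/ → [β].
The same rule applies at the second boundary: /p/ → [ɸ] next to /ð/.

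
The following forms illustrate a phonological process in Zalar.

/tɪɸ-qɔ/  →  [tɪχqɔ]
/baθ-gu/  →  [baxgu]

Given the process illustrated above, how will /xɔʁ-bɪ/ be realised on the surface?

[xɔβbɪ]

The data show regressive place assimilation: /ɸ/ → [χ] before /q/; /θ/ → [x] before /g/. In each pair only place changes, matching the following consonant, while manner and voice stay constant.
/ʁ/ is a voiced uvular fricative. The following trigger /b/ is bilabial, so /ʁ/ must become bilabial as well.
A voiced bilabial fricative is [β], so the surface segment is [β].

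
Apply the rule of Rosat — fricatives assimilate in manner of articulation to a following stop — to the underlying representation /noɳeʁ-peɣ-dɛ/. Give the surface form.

/ʁ/ is a voiced uvular fricative. The following trigger /p/ is a stop, so /ʁ/ must become a stop as well.
The voiced uvular stop is [ɢ], so /ʁ/ → [ɢ].
At the second juncture, /ɣ/ likewise becomes [g] adjacent to /d/.

[noɳeɢpegdɛ]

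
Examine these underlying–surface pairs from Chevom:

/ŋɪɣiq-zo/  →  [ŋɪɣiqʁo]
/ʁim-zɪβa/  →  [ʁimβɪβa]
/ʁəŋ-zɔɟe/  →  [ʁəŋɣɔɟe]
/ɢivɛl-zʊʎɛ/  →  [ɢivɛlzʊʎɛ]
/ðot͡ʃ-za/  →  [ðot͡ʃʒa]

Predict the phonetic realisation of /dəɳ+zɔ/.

[dəɳʐɔ]

The data show progressive place assimilation: /z/ → [ʁ] after /q/; /z/ → [β] after /m/; /z/ → [ɣ] after /ŋ/; /z/ → [ʒ] after /t͡ʃ/. In each pair only place changes, matching the preceding consonant, while manner and voice stay constant.
Nothing changes in [ɢivɛlzʊʎɛ]: there the adjacent consonants already agree in place (/z/ and /l/ are both alveolar), so this form is consistent with the same rule.
The rule targets /z/ (voiced alveolar fricative), which sits after the trigger /ɳ/ (retroflex).
Changing only its place to retroflex gives [ʐ] — the voiced retroflex fricative.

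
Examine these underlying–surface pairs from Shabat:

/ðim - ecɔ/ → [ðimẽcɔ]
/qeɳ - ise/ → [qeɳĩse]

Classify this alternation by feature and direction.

progressive nasality assimilation (vowel nasalisation)

The vowel /e/ surfaces as nasalised [ẽ] next to the preceding nasal /m/ — it has acquired the [+nasal] feature of its neighbour.
Likewise in the remaining data: /i/ → [ĩ] after /ɳ/ — each time a vowel is nasalised next to a preceding nasal.
Because the conditioning nasal is to the left of the vowel that changes, the process is progressive (perseverative).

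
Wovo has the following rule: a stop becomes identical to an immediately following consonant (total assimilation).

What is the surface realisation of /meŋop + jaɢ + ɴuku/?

[meŋojjaɴɴuku]

/p/ is the segment targeted by the rule; it sits immediately before /j/, so it assimilates completely and surfaces as [j].
At the second juncture, /ɢ/ likewise becomes [ɴ] adjacent to /ɴ/.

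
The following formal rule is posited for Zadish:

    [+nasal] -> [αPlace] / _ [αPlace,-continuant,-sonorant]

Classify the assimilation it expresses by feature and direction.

The shared variable α links the value of the place features (abbreviated [Place]) on the target to the same value on the neighbouring segment, so place is the feature that assimilates.
The conditioning segment sits to the right of the focus bar, meaning the trigger follows the segment that changes — regressive assimilation.

regressive place assimilation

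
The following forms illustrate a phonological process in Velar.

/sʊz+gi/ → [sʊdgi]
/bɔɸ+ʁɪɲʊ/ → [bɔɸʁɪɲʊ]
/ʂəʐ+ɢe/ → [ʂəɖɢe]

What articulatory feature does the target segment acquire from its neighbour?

manner

The segment that alternates is /z/, which surfaces as [d] when adjacent to /g/.
/z/ is a fricative while /g/ is a stop; the output [d] is a stop, matching the trigger — so the feature that spreads is manner.
Checking the remaining alternation: /ʐ/ → [ɖ] before /ɢ/ (fricative → stop, matching a stop) — only manner changes, and always toward the following segment.
Nothing changes in [bɔɸʁɪɲʊ]: there the adjacent consonants already agree in manner (/ɸ/ and /ʁ/ are both fricatives), so this form is consistent with the same rule.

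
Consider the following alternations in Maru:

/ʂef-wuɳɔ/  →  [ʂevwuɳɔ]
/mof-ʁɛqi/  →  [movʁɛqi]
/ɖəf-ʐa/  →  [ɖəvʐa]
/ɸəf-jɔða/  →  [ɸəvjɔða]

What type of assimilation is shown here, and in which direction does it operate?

regressive voicing assimilation

Comparing underlying and surface forms, /f/ → [v] is the alternation; the neighbouring /w/ is constant.
The change voiceless → voiced matches the voicing of the following /w/, identifying this as voicing assimilation.
Place and manner are unchanged, so the assimilation is partial, not total.
Checking the remaining alternations: /f/ → [v] before /ʁ/ (voiceless → voiced, matching voiced); /f/ → [v] before /ʐ/ (voiceless → voiced, matching voiced); /f/ → [v] before /j/ (voiceless → voiced, matching voiced) — only voicing changes, and always toward the following segment.
The trigger is the following segment, so the direction is regressive (anticipatory).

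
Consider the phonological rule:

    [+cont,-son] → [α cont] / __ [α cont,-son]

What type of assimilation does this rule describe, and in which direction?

The shared variable α links the value of [cont] on the target to that of the neighbouring obstruent. [cont] distinguishes stops from fricatives — a manner-of-articulation feature — so this is manner assimilation.
The conditioning segment sits to the right of the focus bar, meaning the trigger follows the segment that changes — regressive assimilation.

regressive manner assimilation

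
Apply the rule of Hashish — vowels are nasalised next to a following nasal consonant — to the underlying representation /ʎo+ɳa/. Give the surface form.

/o/ sits next to the nasal /ɳ/ and is therefore nasalised to [õ].

[ʎõɳa]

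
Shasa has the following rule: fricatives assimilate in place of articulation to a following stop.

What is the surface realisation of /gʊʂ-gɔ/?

[gʊxgɔ]

/ʂ/ is a voiceless retroflex fricative. The following trigger /g/ is velar, so /ʂ/ must become velar as well.
A voiceless velar fricative is [x], so the surface segment is [x].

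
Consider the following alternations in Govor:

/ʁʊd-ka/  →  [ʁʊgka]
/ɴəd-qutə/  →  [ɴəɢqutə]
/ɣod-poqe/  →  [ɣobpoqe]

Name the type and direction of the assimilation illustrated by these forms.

regressive place assimilation

Comparing underlying and surface forms, /d/ → [g] is the alternation; the neighbouring /k/ is constant.
The change alveolar → velar matches the place of the following /k/, identifying this as place assimilation.
Manner and voice are unchanged, so the assimilation is partial, not total.
The same holds elsewhere in the data: /d/ → [ɢ] before /q/ (alveolar → uvular, matching uvular); /d/ → [b] before /p/ (alveolar → bilabial, matching bilabial) — only place changes, and always toward the following segment.
Since the segment that changes precedes the conditioning segment, the assimilation is regressive.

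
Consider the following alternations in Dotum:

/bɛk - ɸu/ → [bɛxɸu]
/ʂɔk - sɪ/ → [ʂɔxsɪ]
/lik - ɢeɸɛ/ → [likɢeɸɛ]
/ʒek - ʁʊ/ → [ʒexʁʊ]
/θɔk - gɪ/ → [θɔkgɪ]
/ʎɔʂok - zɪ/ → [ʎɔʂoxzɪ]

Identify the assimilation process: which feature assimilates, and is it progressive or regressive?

Comparing underlying and surface forms, /k/ → [x] is the alternation; the neighbouring /ɸ/ is constant.
/k/ is a stop while /ɸ/ is a fricative; the output [x] is a fricative, matching the trigger — so the feature that spreads is manner.
Place and voice are unchanged, so the assimilation is partial, not total.
The other alternating forms pattern the same way: /k/ → [x] before /s/ (stop → fricative, matching a fricative); /k/ → [x] before /ʁ/ (stop → fricative, matching a fricative); /k/ → [x] before /z/ (stop → fricative, matching a fricative) — only manner changes, and always toward the following segment.
Nothing changes in [likɢeɸɛ], [θɔkgɪ]: there the adjacent consonants already agree in manner (/k/ and /ɢ/ are both stops; /k/ and /g/ are both stops), so these forms are consistent with the same rule.
Since the segment that changes precedes the conditioning segment, the assimilation is regressive.

regressive manner assimilation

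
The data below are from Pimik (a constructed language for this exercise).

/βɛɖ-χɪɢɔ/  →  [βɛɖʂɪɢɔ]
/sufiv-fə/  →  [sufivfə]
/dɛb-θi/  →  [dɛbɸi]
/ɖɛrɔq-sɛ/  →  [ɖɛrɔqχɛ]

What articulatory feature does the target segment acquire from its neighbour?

place

The segment that alternates is /χ/, which surfaces as [ʂ] when adjacent to /ɖ/.
/χ/ is uvular while /ɖ/ is retroflex; the output [ʂ] is retroflex, matching the trigger — so the feature that spreads is place.
The other alternating forms pattern the same way: /θ/ → [ɸ] after /b/ (dental → bilabial, matching bilabial); /s/ → [χ] after /q/ (alveolar → uvular, matching uvular) — only place changes, and always toward the preceding segment.
No alternation appears in [sufivfə]: there the adjacent consonants already agree in place (/f/ and /v/ are both labiodental), so this form is consistent with the same rule.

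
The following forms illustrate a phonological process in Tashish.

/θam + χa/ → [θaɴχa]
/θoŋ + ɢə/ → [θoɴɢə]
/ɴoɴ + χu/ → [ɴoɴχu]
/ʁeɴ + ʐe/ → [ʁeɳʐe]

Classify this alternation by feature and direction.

regressive place assimilation

The segment that alternates is /m/, which surfaces as [ɴ] when adjacent to /χ/.
The change bilabial → uvular matches the place of the following /χ/, identifying this as place assimilation.
Manner and voice are unchanged, so the assimilation is partial, not total.
Checking the remaining alternations: /ŋ/ → [ɴ] before /ɢ/ (velar → uvular, matching uvular); /ɴ/ → [ɳ] before /ʐ/ (uvular → retroflex, matching retroflex) — only place changes, and always toward the following segment.
No alternation appears in [ɴoɴχu]: there the adjacent consonants already agree in place (/ɴ/ and /χ/ are both uvular), so this form is consistent with the same rule.
The trigger is the following segment, so the direction is regressive (anticipatory).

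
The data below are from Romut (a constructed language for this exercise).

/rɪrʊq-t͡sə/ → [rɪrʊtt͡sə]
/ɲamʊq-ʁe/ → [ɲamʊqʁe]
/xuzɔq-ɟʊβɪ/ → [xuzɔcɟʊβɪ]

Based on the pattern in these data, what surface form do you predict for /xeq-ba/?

The data show regressive place assimilation: /q/ → [t] before /t͡s/; /q/ → [c] before /ɟ/. In each pair only place changes, matching the following consonant, while manner and voice stay constant.
No alternation appears in [ɲamʊqʁe]: there the adjacent consonants already agree in place (/q/ and /ʁ/ are both uvular), so this form is consistent with the same rule.
/q/ is a voiceless uvular stop. The following trigger /b/ is bilabial, so /q/ must become bilabial as well.
Changing only its place to bilabial gives [p] — the voiceless bilabial stop.

[xepba]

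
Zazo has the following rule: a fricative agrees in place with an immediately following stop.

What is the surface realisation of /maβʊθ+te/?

The rule targets /θ/ (voiceless dental fricative), which sits before the trigger /t/ (alveolar).
A voiceless alveolar fricative is [s], so the surface segment is [s].

[maβʊste]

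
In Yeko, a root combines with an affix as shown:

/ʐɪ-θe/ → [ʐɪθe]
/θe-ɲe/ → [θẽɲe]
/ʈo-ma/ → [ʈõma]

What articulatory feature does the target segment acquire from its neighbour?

nasality

The vowel /e/ surfaces as nasalised [ẽ] next to the following nasal /ɲ/ — it has acquired the [+nasal] feature of its neighbour.
Likewise in the remaining data: /o/ → [õ] before /m/ — each time a vowel is nasalised next to a following nasal.
No change occurs in [ʐɪθe] because the vowel at the boundary is adjacent to an oral consonant, not a nasal (/ɪ/ next to /θ/).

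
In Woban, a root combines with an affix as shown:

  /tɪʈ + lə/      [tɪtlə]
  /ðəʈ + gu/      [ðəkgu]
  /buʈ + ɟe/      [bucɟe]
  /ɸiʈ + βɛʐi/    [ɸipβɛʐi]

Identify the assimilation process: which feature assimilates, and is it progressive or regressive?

Underlying /ʈ/ is realised as [t] next to /l/; /l/ itself does not change.
/ʈ/ is retroflex while /l/ is alveolar; the output [t] is alveolar, matching the trigger — so the feature that spreads is place.
Manner and voice are unchanged, so the assimilation is partial, not total.
The same holds elsewhere in the data: /ʈ/ → [k] before /g/ (retroflex → velar, matching velar); /ʈ/ → [c] before /ɟ/ (retroflex → palatal, matching palatal); /ʈ/ → [p] before /β/ (retroflex → bilabial, matching bilabial) — only place changes, and always toward the following segment.
Since the segment that changes precedes the conditioning segment, the assimilation is regressive.

regressive place assimilation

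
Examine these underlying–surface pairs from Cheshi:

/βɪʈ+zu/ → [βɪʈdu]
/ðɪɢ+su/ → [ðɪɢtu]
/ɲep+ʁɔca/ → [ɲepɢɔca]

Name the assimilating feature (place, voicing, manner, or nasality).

manner

Comparing underlying and surface forms, /z/ → [d] is the alternation; the neighbouring /ʈ/ is constant.
/z/ is a fricative while /ʈ/ is a stop; the output [d] is a stop, matching the trigger — so the feature that spreads is manner.
The other alternating forms pattern the same way: /s/ → [t] after /ɢ/ (fricative → stop, matching a stop); /ʁ/ → [ɢ] after /p/ (fricative → stop, matching a stop) — only manner changes, and always toward the preceding segment.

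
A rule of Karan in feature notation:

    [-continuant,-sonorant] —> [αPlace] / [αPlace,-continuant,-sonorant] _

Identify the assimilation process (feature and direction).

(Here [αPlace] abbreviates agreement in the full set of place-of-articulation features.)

The rule copies the place features (abbreviated [Place]) from the environment onto the target, so the assimilating feature is place.
The conditioning segment sits to the left of the focus bar, meaning the trigger precedes the segment that changes — progressive assimilation.

progressive place assimilation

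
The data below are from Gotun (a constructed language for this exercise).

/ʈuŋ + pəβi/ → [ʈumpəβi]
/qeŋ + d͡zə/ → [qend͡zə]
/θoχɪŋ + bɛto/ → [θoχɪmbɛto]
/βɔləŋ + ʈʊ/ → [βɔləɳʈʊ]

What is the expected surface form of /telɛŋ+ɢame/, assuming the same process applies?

[telɛɴɢame]

The data show regressive place assimilation: /ŋ/ → [m] before /p/; /ŋ/ → [n] before /d͡z/; /ŋ/ → [m] before /b/; /ŋ/ → [ɳ] before /ʈ/. In each pair only place changes, matching the following consonant, while manner and voice stay constant.
/ŋ/ is a voiced velar nasal. The following trigger /ɢ/ is uvular, so /ŋ/ must become uvular as well.
The voiced uvular nasal is [ɴ], so /ŋ/ → [ɴ].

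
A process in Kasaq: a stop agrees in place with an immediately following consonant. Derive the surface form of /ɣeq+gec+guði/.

The rule targets /q/ (voiceless uvular stop), which sits before the trigger /g/ (velar).
The voiceless velar stop is [k], so /q/ → [k].
The same rule applies at the second boundary: /c/ → [k] next to /g/.

[ɣekgekguði]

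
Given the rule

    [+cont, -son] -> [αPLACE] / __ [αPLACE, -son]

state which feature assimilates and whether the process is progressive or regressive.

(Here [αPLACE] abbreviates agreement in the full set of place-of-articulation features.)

regressive place assimilation

The rule copies the place features (abbreviated [PLACE]) from the environment onto the target, so the assimilating feature is place.
The conditioning segment sits to the right of the focus bar, meaning the trigger follows the segment that changes — regressive assimilation.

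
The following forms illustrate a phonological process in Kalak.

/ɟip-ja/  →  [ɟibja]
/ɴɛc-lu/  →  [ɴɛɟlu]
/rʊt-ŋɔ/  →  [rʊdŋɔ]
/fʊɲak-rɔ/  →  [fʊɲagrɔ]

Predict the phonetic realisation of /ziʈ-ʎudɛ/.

The data show regressive voicing assimilation: /p/ → [b] before /j/; /c/ → [ɟ] before /l/; /t/ → [d] before /ŋ/; /k/ → [g] before /r/. In each pair only voicing changes, matching the following consonant, while place and manner stay constant.
The rule targets /ʈ/ (voiceless retroflex stop), which sits before the trigger /ʎ/ (voiced).
A voiced retroflex stop is [ɖ], so the surface segment is [ɖ].

[ziɖʎudɛ]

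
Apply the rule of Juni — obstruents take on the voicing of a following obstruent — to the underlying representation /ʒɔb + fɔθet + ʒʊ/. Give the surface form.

The rule targets /b/ (voiced bilabial stop), which sits before the trigger /f/ (voiceless).
The voiceless bilabial stop is [p], so /b/ → [p].
The same rule applies at the second boundary: /t/ → [d] next to /ʒ/.

[ʒɔpfɔθedʒʊ]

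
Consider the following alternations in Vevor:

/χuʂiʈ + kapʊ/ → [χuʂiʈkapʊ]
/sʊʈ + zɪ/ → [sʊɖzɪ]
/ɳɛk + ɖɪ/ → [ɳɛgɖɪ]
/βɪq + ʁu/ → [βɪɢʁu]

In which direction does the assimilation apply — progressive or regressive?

Underlying /ʈ/ is realised as [ɖ] next to /z/; /z/ itself does not change.
The change voiceless → voiced matches the voicing of the following /z/, identifying this as voicing assimilation.
Checking the remaining alternations: /k/ → [g] before /ɖ/ (voiceless → voiced, matching voiced); /q/ → [ɢ] before /ʁ/ (voiceless → voiced, matching voiced) — only voicing changes, and always toward the following segment.
No alternation appears in [χuʂiʈkapʊ]: there the adjacent consonants already agree in voicing (/ʈ/ and /k/ are both voiceless), so this form is consistent with the same rule.
The trigger is the following segment, so the direction is regressive (anticipatory).

regressive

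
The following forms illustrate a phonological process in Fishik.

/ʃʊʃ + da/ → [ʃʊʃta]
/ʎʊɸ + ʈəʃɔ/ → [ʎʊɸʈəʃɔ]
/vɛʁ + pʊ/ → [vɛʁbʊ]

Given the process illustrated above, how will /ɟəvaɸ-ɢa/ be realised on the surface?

[ɟəvaɸqa]

The data show progressive voicing assimilation: /d/ → [t] after /ʃ/; /p/ → [b] after /ʁ/. In each pair only voicing changes, matching the preceding consonant, while place and manner stay constant.
Nothing changes in [ʎʊɸʈəʃɔ]: there the adjacent consonants already agree in voicing (/ʈ/ and /ɸ/ are both voiceless), so this form is consistent with the same rule.
The rule targets /ɢ/ (voiced uvular stop), which sits after the trigger /ɸ/ (voiceless).
Changing only its voicing to voiceless gives [q] — the voiceless uvular stop.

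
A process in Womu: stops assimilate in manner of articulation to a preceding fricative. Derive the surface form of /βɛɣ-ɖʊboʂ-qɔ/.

The rule targets /ɖ/ (voiced retroflex stop), which sits after the trigger /ɣ/ (fricative).
Changing only its manner to fricative gives [ʐ] — the voiced retroflex fricative.
At the second juncture, /q/ likewise becomes [χ] adjacent to /ʂ/.

[βɛɣʐʊboʂχɔ]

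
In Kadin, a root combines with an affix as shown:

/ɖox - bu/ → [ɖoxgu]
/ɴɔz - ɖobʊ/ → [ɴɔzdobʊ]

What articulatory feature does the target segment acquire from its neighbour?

The segment that alternates is /b/, which surfaces as [g] when adjacent to /x/.
The change bilabial → velar matches the place of the preceding /x/, identifying this as place assimilation.
The other alternating form patterns the same way: /ɖ/ → [d] after /z/ (retroflex → alveolar, matching alveolar) — only place changes, and always toward the preceding segment.

place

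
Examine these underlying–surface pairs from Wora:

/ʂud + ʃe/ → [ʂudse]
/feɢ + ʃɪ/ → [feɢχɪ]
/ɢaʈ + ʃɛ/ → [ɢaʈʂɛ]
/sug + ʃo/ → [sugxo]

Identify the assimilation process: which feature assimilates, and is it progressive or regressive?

Underlying /ʃ/ is realised as [s] next to /d/; /d/ itself does not change.
The change postalveolar → alveolar matches the place of the preceding /d/, identifying this as place assimilation.
Manner and voice are unchanged, so the assimilation is partial, not total.
The same holds elsewhere in the data: /ʃ/ → [χ] after /ɢ/ (postalveolar → uvular, matching uvular); /ʃ/ → [ʂ] after /ʈ/ (postalveolar → retroflex, matching retroflex); /ʃ/ → [x] after /g/ (postalveolar → velar, matching velar) — only place changes, and always toward the preceding segment.
Since the segment that changes follows the conditioning segment, the assimilation is progressive.

progressive place assimilation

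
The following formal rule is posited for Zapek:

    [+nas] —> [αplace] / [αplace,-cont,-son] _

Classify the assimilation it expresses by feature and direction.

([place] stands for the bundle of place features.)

progressive place assimilation

The rule copies the place features (abbreviated [place]) from the environment onto the target, so the assimilating feature is place.
The conditioning segment sits to the left of the focus bar, meaning the trigger precedes the segment that changes — progressive assimilation.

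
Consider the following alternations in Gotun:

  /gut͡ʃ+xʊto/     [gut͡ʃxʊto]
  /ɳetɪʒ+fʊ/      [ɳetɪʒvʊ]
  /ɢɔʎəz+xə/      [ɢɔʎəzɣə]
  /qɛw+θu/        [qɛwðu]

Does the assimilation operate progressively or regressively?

Comparing underlying and surface forms, /f/ → [v] is the alternation; the neighbouring /ʒ/ is constant.
/f/ is voiceless while /ʒ/ is voiced; the output [v] is voiced, matching the trigger — so the feature that spreads is voicing.
Checking the remaining alternations: /x/ → [ɣ] after /z/ (voiceless → voiced, matching voiced); /θ/ → [ð] after /w/ (voiceless → voiced, matching voiced) — only voicing changes, and always toward the preceding segment.
Nothing changes in [gut͡ʃxʊto]: there the adjacent consonants already agree in voicing (/x/ and /t͡ʃ/ are both voiceless), so this form is consistent with the same rule.
Since the segment that changes follows the conditioning segment, the assimilation is progressive.

progressive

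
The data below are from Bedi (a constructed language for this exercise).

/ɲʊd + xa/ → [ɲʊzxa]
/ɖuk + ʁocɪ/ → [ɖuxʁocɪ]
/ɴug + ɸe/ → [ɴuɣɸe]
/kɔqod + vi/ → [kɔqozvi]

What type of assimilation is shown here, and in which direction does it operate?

Comparing underlying and surface forms, /d/ → [z] is the alternation; the neighbouring /x/ is constant.
The change stop → fricative matches the manner of the following /x/, identifying this as manner assimilation.
Place and voice are unchanged, so the assimilation is partial, not total.
Checking the remaining alternations: /k/ → [x] before /ʁ/ (stop → fricative, matching a fricative); /g/ → [ɣ] before /ɸ/ (stop → fricative, matching a fricative); /d/ → [z] before /v/ (stop → fricative, matching a fricative) — only manner changes, and always toward the following segment.
Since the segment that changes precedes the conditioning segment, the assimilation is regressive.

regressive manner assimilation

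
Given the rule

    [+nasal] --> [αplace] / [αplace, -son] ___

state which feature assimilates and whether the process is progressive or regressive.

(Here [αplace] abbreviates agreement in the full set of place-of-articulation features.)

The rule copies the place features (abbreviated [place]) from the environment onto the target, so the assimilating feature is place.
The conditioning segment sits to the left of the focus bar, meaning the trigger precedes the segment that changes — progressive assimilation.

progressive place assimilation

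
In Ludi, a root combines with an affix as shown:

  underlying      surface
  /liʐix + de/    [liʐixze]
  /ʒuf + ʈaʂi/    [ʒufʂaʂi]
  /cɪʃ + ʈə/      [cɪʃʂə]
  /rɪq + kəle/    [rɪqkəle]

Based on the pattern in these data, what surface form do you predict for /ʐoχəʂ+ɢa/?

[ʐoχəʂʁa]

The data show progressive manner assimilation: /d/ → [z] after /x/; /ʈ/ → [ʂ] after /f/; /ʈ/ → [ʂ] after /ʃ/. In each pair only manner changes, matching the preceding consonant, while place and voice stay constant.
No alternation appears in [rɪqkəle]: there the adjacent consonants already agree in manner (/k/ and /q/ are both stops), so this form is consistent with the same rule.
The rule targets /ɢ/ (voiced uvular stop), which sits after the trigger /ʂ/ (fricative).
A voiced uvular fricative is [ʁ], so the surface segment is [ʁ].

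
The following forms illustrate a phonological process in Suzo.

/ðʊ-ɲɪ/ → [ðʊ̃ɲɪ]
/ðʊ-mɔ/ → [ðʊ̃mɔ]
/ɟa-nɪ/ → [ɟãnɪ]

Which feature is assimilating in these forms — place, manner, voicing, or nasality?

The vowel /ʊ/ surfaces as nasalised [ʊ̃] next to the following nasal /ɲ/ — it has acquired the [+nasal] feature of its neighbour.
Likewise in the remaining data: /ʊ/ → [ʊ̃] before /m/; /a/ → [ã] before /n/ — each time a vowel is nasalised next to a following nasal.

nasality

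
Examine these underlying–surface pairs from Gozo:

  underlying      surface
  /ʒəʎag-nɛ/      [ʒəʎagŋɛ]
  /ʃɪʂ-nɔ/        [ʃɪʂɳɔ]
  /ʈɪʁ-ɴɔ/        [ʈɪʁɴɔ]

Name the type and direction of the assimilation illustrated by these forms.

progressive place assimilation

Comparing underlying and surface forms, /n/ → [ŋ] is the alternation; the neighbouring /g/ is constant.
The change alveolar → velar matches the place of the preceding /g/, identifying this as place assimilation.
Manner and voice are unchanged, so the assimilation is partial, not total.
Checking the remaining alternation: /n/ → [ɳ] after /ʂ/ (alveolar → retroflex, matching retroflex) — only place changes, and always toward the preceding segment.
No alternation appears in [ʈɪʁɴɔ]: there the adjacent consonants already agree in place (/ɴ/ and /ʁ/ are both uvular), so this form is consistent with the same rule.
Since the segment that changes follows the conditioning segment, the assimilation is progressive.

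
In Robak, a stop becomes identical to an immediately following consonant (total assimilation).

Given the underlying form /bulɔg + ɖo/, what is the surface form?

[bulɔɖɖo]

/g/ is the segment targeted by the rule; it sits immediately before /ɖ/, so it assimilates completely and surfaces as [ɖ].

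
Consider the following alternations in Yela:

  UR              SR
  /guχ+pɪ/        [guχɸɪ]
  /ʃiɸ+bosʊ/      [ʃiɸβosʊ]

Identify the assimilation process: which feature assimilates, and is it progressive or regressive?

progressive manner assimilation

The segment that alternates is /p/, which surfaces as [ɸ] when adjacent to /χ/.
/p/ is a stop while /χ/ is a fricative; the output [ɸ] is a fricative, matching the trigger — so the feature that spreads is manner.
Place and voice are unchanged, so the assimilation is partial, not total.
Checking the remaining alternation: /b/ → [β] after /ɸ/ (stop → fricative, matching a fricative) — only manner changes, and always toward the preceding segment.
The trigger is the preceding segment, so the direction is progressive (perseverative).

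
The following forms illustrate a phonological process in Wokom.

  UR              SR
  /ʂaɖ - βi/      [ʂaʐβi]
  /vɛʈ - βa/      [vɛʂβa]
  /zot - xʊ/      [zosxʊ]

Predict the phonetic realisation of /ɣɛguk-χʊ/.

[ɣɛguxχʊ]

The data show regressive manner assimilation: /ɖ/ → [ʐ] before /β/; /ʈ/ → [ʂ] before /β/; /t/ → [s] before /x/. In each pair only manner changes, matching the following consonant, while place and voice stay constant.
/k/ is a voiceless velar stop. The following trigger /χ/ is a fricative, so /k/ must become a fricative as well.
A voiceless velar fricative is [x], so the surface segment is [x].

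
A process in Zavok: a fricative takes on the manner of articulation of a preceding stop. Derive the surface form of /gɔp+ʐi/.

The rule targets /ʐ/ (voiced retroflex fricative), which sits after the trigger /p/ (stop).
Changing only its manner to stop gives [ɖ] — the voiced retroflex stop.

[gɔpɖi]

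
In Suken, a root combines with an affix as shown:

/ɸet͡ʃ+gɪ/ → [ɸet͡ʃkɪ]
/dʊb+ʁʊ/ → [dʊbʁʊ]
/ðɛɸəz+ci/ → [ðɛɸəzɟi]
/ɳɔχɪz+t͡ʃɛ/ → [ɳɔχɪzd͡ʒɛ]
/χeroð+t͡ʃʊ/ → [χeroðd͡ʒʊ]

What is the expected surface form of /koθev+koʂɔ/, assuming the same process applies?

The data show progressive voicing assimilation: /g/ → [k] after /t͡ʃ/; /c/ → [ɟ] after /z/; /t͡ʃ/ → [d͡ʒ] after /z/; /t͡ʃ/ → [d͡ʒ] after /ð/. In each pair only voicing changes, matching the preceding consonant, while place and manner stay constant.
No alternation appears in [dʊbʁʊ]: there the adjacent consonants already agree in voicing (/ʁ/ and /b/ are both voiced), so this form is consistent with the same rule.
/k/ is a voiceless velar stop. The preceding trigger /v/ is voiced, so /k/ must become voiced as well.
A voiced velar stop is [g], so the surface segment is [g].

[koθevgoʂɔ]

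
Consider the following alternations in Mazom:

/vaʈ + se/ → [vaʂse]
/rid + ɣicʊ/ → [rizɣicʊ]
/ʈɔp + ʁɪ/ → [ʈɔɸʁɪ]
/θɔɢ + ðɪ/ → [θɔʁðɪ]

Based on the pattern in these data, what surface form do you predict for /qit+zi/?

[qiszi]

The data show regressive manner assimilation: /ʈ/ → [ʂ] before /s/; /d/ → [z] before /ɣ/; /p/ → [ɸ] before /ʁ/; /ɢ/ → [ʁ] before /ð/. In each pair only manner changes, matching the following consonant, while place and voice stay constant.
/t/ is a voiceless alveolar stop. The following trigger /z/ is a fricative, so /t/ must become a fricative as well.
A voiceless alveolar fricative is [s], so the surface segment is [s].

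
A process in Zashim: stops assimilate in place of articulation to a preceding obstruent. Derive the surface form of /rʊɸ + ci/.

[rʊɸpi]

/c/ is a voiceless palatal stop. The preceding trigger /ɸ/ is bilabial, so /c/ must become bilabial as well.
The voiceless bilabial stop is [p], so /c/ → [p].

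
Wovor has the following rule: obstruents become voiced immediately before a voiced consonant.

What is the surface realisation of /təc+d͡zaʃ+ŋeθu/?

[təɟd͡zaʒŋeθu]

The rule targets /c/ (voiceless palatal stop), which sits before the trigger /d͡z/ (voiced).
Changing only its voicing to voiced gives [ɟ] — the voiced palatal stop.
At the second juncture, /ʃ/ likewise becomes [ʒ] adjacent to /ŋ/.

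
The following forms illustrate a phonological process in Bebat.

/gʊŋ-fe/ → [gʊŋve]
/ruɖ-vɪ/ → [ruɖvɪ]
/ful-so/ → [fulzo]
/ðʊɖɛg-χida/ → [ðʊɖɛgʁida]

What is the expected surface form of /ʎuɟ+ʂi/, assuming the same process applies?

The data show progressive voicing assimilation: /f/ → [v] after /ŋ/; /s/ → [z] after /l/; /χ/ → [ʁ] after /g/. In each pair only voicing changes, matching the preceding consonant, while place and manner stay constant.
Nothing changes in [ruɖvɪ]: there the adjacent consonants already agree in voicing (/v/ and /ɖ/ are both voiced), so this form is consistent with the same rule.
The rule targets /ʂ/ (voiceless retroflex fricative), which sits after the trigger /ɟ/ (voiced).
The voiced retroflex fricative is [ʐ], so /ʂ/ → [ʐ].

[ʎuɟʐi]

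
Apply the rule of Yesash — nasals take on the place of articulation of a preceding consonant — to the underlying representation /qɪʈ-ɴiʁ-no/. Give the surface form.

[qɪʈɳiʁɴo]

/ɴ/ is a voiced uvular nasal. The preceding trigger /ʈ/ is retroflex, so /ɴ/ must become retroflex as well.
The voiced retroflex nasal is [ɳ], so /ɴ/ → [ɳ].
The same rule applies at the second boundary: /n/ → [ɴ] next to /ʁ/.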